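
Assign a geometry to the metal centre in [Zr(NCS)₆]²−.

octahedral

Each isothiocyanate is −1; balancing the −2 overall charge requires Zr(IV).
Zr sits in group 4, so the d-electron count is 4 − 4 = 0.
Coordination number: 6.
Six donors around a single metal centre give an octahedral coordination sphere.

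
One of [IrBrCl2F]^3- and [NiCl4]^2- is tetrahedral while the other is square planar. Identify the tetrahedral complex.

[NiCl4]^2-

For [IrBrCl2F]^3-: Each bromide is −1; each chloride is −1; each fluoride is −1; balancing the −3 overall charge requires Ir(I). Iridium is a group-9 element; Ir(I) is therefore d⁸. A 5d d⁸ ion has a large crystal-field splitting; square planar leaves the high-energy d_{x²−y²} orbital empty and maximises CFSE. → square planar.
For [NiCl4]^2-: Ligand charges: each chloride is −1. With an overall charge of −2 the nickel centre must be in the +2 oxidation state. Group 10 minus oxidation state 2 gives a d⁸ configuration. Chloride is a weak-field ligand. With weak-field ligands the CFSE gain from square planar is small, so a 3d d⁸ ion takes the sterically preferred tetrahedral geometry. → tetrahedral.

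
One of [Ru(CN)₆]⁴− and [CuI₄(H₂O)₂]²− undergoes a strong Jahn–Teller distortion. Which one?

[CuI₄(H₂O)₂]²−

[Ru(CN)₆]⁴−: Ligand charges: each cyanide is −1. With an overall charge of −4 the ruthenium centre must be in the +2 oxidation state. Group 8 minus oxidation state 2 gives a d⁶ configuration. A 4d ion has a large Δₒ and is invariably low-spin. The d⁶ configuration leaves the e_g set evenly filled (or empty) — no strong Jahn–Teller driving force.
[CuI₄(H₂O)₂]²−: Each iodide is −1; water is neutral; balancing the −2 overall charge requires Cu(II). Group 11 minus oxidation state 2 gives a d⁹ configuration. The t₂g⁶e_g³ configuration has an unevenly filled e_g set; the Jahn–Teller theorem predicts a tetragonal distortion (typically axial elongation) to lift the degeneracy.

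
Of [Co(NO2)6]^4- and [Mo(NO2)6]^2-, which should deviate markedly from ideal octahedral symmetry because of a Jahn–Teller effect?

[Co(NO2)6]^4-

[Co(NO2)6]^4-: Ligand charges: each nitro (N-bound nitrite) is −1. With an overall charge of −4 the cobalt centre must be in the +2 oxidation state. Cobalt is a group-9 element; Co(II) is therefore d⁷. Nitro (N-bound nitrite) is a strong-field ligand (high in the spectrochemical series) for a first-row metal, so the complex is low-spin. The t₂g⁶e_g¹ (low-spin) configuration has an unevenly filled e_g set; the Jahn–Teller theorem predicts a tetragonal distortion (typically axial elongation) to lift the degeneracy.
[Mo(NO2)6]^2-: Ligand charges: each nitro (N-bound nitrite) is −1. With an overall charge of −2 the molybdenum centre must be in the +4 oxidation state. Molybdenum is a group-6 element; Mo(IV) is therefore d². The d² configuration leaves the e_g set evenly filled (or empty) — no strong Jahn–Teller driving force.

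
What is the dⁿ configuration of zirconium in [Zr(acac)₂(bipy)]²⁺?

Each acetylacetonate is −1; 2,2′-bipyridine is neutral; balancing the +2 overall charge requires Zr(IV).
Group 4 minus oxidation state 4 gives a d⁰ configuration.

d⁰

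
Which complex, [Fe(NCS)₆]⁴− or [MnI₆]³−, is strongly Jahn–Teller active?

[Fe(NCS)₆]⁴−: Each isothiocyanate is −1; balancing the −4 overall charge requires Fe(II). Fe sits in group 8, so the d-electron count is 8 − 2 = 6. Isothiocyanate is a weak-field ligand for a first-row metal, so the complex is high-spin. The d⁶ configuration leaves the e_g set evenly filled (or empty) — no strong Jahn–Teller driving force.
[MnI₆]³−: Ligand charges: each iodide is −1. With an overall charge of −3 the manganese centre must be in the +3 oxidation state. Manganese is a group-7 element; Mn(III) is therefore d⁴. Iodide is a weak-field ligand for a first-row metal, so the complex is high-spin. The t₂g³e_g¹ (high-spin) configuration has an unevenly filled e_g set; the Jahn–Teller theorem predicts a tetragonal distortion (typically axial elongation) to lift the degeneracy.

[MnI₆]³−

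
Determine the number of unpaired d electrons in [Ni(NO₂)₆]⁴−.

Ligand charges: each nitro (N-bound nitrite) is −1. With an overall charge of −4 the nickel centre must be in the +2 oxidation state.
Nickel is a group-10 element; Ni(II) is therefore d⁸.
In an octahedral field the d⁸ configuration is t₂g⁶e_g² (only one arrangement possible), giving 2 unpaired electrons.

2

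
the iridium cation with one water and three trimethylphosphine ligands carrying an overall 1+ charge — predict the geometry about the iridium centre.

square planar

Water is neutral; trimethylphosphine is neutral; balancing the +1 overall charge requires Ir(I).
Iridium is a group-9 element; Ir(I) is therefore d⁸.
Coordination number: 4.
A 5d d⁸ ion has a large crystal-field splitting; square planar leaves the high-energy d_{x²−y²} orbital empty and maximises CFSE.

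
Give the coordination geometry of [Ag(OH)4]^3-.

tetrahedral

Each hydroxide is −1; balancing the −3 overall charge requires Ag(I).
Silver is a group-11 element; Ag(I) is therefore d¹⁰.
With 4 monodentate ligands the coordination number is 4.
A d¹⁰ ion has no crystal-field stabilisation preference between square planar and tetrahedral, so four ligands adopt the sterically favoured tetrahedral geometry.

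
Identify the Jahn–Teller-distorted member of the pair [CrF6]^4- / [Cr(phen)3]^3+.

[CrF6]^4-

[CrF6]^4-: Each fluoride is −1; balancing the −4 overall charge requires Cr(II). Chromium is a group-6 element; Cr(II) is therefore d⁴. Fluoride is a weak-field ligand for a first-row metal, so the complex is high-spin. The t₂g³e_g¹ (high-spin) configuration has an unevenly filled e_g set; the Jahn–Teller theorem predicts a tetragonal distortion (typically axial elongation) to lift the degeneracy.
[Cr(phen)3]^3+: Ligand charges: 1,10-phenanthroline is neutral. With an overall charge of +3 the chromium centre must be in the +3 oxidation state. Chromium is a group-6 element; Cr(III) is therefore d³. The d³ configuration leaves the e_g set evenly filled (or empty) — no strong Jahn–Teller driving force.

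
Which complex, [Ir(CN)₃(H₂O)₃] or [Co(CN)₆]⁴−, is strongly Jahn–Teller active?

[Co(CN)₆]⁴−

[Ir(CN)₃(H₂O)₃]: Summing ligand charges against the 0 overall charge gives an oxidation state of +3 for iridium. Ir sits in group 9, so the d-electron count is 9 − 3 = 6. A 5d ion has a large Δₒ and is invariably low-spin. The d⁶ configuration leaves the e_g set evenly filled (or empty) — no strong Jahn–Teller driving force.
[Co(CN)₆]⁴−: Each cyanide is −1; balancing the −4 overall charge requires Co(II). Cobalt is a group-9 element; Co(II) is therefore d⁷. Cyanide is a strong-field ligand (high in the spectrochemical series) for a first-row metal, so the complex is low-spin. The t₂g⁶e_g¹ (low-spin) configuration has an unevenly filled e_g set; the Jahn–Teller theorem predicts a tetragonal distortion (typically axial elongation) to lift the degeneracy.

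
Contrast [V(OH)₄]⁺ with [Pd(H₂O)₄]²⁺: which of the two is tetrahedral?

For [V(OH)₄]⁺: Ligand charges: each hydroxide is −1. With an overall charge of +1 the vanadium centre must be in the +5 oxidation state. V sits in group 5, so the d-electron count is 5 − 5 = 0. A d⁰ ion has no crystal-field stabilisation preference between square planar and tetrahedral, so four ligands adopt the sterically favoured tetrahedral geometry. → tetrahedral.
For [Pd(H₂O)₄]²⁺: Water is neutral; balancing the +2 overall charge requires Pd(II). Group 10 minus oxidation state 2 gives a d⁸ configuration. A 4d d⁸ ion has a large crystal-field splitting; square planar leaves the high-energy d_{x²−y²} orbital empty and maximises CFSE. → square planar.

[V(OH)₄]⁺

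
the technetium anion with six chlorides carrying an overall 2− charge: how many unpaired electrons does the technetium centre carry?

3 unpaired electrons

Summing ligand charges against the −2 overall charge gives an oxidation state of +4 for technetium.
Tc sits in group 7, so the d-electron count is 7 − 4 = 3.
In an octahedral field the d³ configuration is t₂g³e_g⁰ (only one arrangement possible), giving 3 unpaired electrons.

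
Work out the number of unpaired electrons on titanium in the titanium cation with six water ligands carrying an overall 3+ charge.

1 unpaired electron

Water is neutral; balancing the +3 overall charge requires Ti(III).
Ti sits in group 4, so the d-electron count is 4 − 3 = 1.
In an octahedral field the d¹ configuration is t₂g¹e_g⁰ (only one arrangement possible), giving 1 unpaired electron.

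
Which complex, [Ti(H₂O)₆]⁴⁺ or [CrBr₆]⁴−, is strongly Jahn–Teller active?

[Ti(H₂O)₆]⁴⁺: Summing ligand charges against the +4 overall charge gives an oxidation state of +4 for titanium. Titanium is a group-4 element; Ti(IV) is therefore d⁰. The d⁰ configuration leaves the e_g set evenly filled (or empty) — no strong Jahn–Teller driving force.
[CrBr₆]⁴−: Each bromide is −1; balancing the −4 overall charge requires Cr(II). Cr sits in group 6, so the d-electron count is 6 − 2 = 4. Bromide is a weak-field ligand for a first-row metal, so the complex is high-spin. The t₂g³e_g¹ (high-spin) configuration has an unevenly filled e_g set; the Jahn–Teller theorem predicts a tetragonal distortion (typically axial elongation) to lift the degeneracy.

[CrBr₆]⁴−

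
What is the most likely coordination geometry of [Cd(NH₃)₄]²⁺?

tetrahedral

Ligand charges: ammonia is neutral. With an overall charge of +2 the cadmium centre must be in the +2 oxidation state.
Cadmium is a group-12 element; Cd(II) is therefore d¹⁰.
With 4 monodentate ligands the coordination number is 4.
A d¹⁰ ion has no crystal-field stabilisation preference between square planar and tetrahedral, so four ligands adopt the sterically favoured tetrahedral geometry.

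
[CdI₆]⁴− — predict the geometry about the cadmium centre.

Summing ligand charges against the −4 overall charge gives an oxidation state of +2 for cadmium.
Cd sits in group 12, so the d-electron count is 12 − 2 = 10.
Coordination number: 6.
Six donors around a single metal centre give an octahedral coordination sphere.

octahedral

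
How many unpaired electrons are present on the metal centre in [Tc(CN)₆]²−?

3 unpaired electrons

Each cyanide is −1; balancing the −2 overall charge requires Tc(IV).
Tc sits in group 7, so the d-electron count is 7 − 4 = 3.
In an octahedral field the d³ configuration is t₂g³e_g⁰ (only one arrangement possible), giving 3 unpaired electrons.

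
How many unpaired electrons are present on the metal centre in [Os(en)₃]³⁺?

Summing ligand charges against the +3 overall charge gives an oxidation state of +3 for osmium.
Os sits in group 8, so the d-electron count is 8 − 3 = 5.
Counting donor atoms: 3×ethylenediamine (bidentate) → 6 donors. Coordination number = 6.
The spin state decides the count: a 5d ion has a large Δₒ and is invariably low-spin.
An octahedral low-spin d⁵ ion is t₂g⁵e_g⁰, giving 1 unpaired electron.

1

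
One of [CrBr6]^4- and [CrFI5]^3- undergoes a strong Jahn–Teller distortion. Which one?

[CrBr6]^4-: Summing ligand charges against the −4 overall charge gives an oxidation state of +2 for chromium. Group 6 minus oxidation state 2 gives a d⁴ configuration. Bromide is a weak-field ligand for a first-row metal, so the complex is high-spin. The t₂g³e_g¹ (high-spin) configuration has an unevenly filled e_g set; the Jahn–Teller theorem predicts a tetragonal distortion (typically axial elongation) to lift the degeneracy.
[CrFI5]^3-: Each fluoride is −1; each iodide is −1; balancing the −3 overall charge requires Cr(III). Group 6 minus oxidation state 3 gives a d³ configuration. The d³ configuration leaves the e_g set evenly filled (or empty) — no strong Jahn–Teller driving force.

[CrBr6]^4-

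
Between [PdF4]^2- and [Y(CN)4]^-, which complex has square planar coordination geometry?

[PdF4]^2-

For [PdF4]^2-: Each fluoride is −1; balancing the −2 overall charge requires Pd(II). Palladium is a group-10 element; Pd(II) is therefore d⁸. A 4d d⁸ ion has a large crystal-field splitting; square planar leaves the high-energy d_{x²−y²} orbital empty and maximises CFSE. → square planar.
For [Y(CN)4]^-: Each cyanide is −1; balancing the −1 overall charge requires Y(III). Yttrium is a group-3 element; Y(III) is therefore d⁰. A d⁰ ion has no crystal-field stabilisation preference between square planar and tetrahedral, so four ligands adopt the sterically favoured tetrahedral geometry. → tetrahedral.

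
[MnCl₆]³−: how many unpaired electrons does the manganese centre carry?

4

Ligand charges: each chloride is −1. With an overall charge of −3 the manganese centre must be in the +3 oxidation state.
Manganese is a group-7 element; Mn(III) is therefore d⁴.
The spin state decides the count: Chloride is a weak-field ligand for a first-row metal, so the complex is high-spin.
An octahedral high-spin d⁴ ion is t₂g³e_g¹, giving 4 unpaired electrons.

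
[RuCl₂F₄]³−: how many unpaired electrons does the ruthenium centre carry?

Summing ligand charges against the −3 overall charge gives an oxidation state of +3 for ruthenium.
Ruthenium is a group-8 element; Ru(III) is therefore d⁵.
The spin state decides the count: a 4d ion has a large Δₒ and is invariably low-spin.
An octahedral low-spin d⁵ ion is t₂g⁵e_g⁰, giving 1 unpaired electron.

1 unpaired electron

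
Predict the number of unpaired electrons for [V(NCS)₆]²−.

Summing ligand charges against the −2 overall charge gives an oxidation state of +4 for vanadium.
Group 5 minus oxidation state 4 gives a d¹ configuration.
In an octahedral field the d¹ configuration is t₂g¹e_g⁰ (only one arrangement possible), giving 1 unpaired electron.

1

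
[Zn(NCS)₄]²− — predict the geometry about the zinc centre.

Each isothiocyanate is −1; balancing the −2 overall charge requires Zn(II).
Zn sits in group 12, so the d-electron count is 12 − 2 = 10.
With 4 monodentate ligands the coordination number is 4.
A d¹⁰ ion has no crystal-field stabilisation preference between square planar and tetrahedral, so four ligands adopt the sterically favoured tetrahedral geometry.

tetrahedral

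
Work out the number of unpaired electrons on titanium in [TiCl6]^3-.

Ligand charges: each chloride is −1. With an overall charge of −3 the titanium centre must be in the +3 oxidation state.
Group 4 minus oxidation state 3 gives a d¹ configuration.
In an octahedral field the d¹ configuration is t₂g¹e_g⁰ (only one arrangement possible), giving 1 unpaired electron.

1 unpaired electron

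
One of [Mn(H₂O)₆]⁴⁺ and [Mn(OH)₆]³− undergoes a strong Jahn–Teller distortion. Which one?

[Mn(H₂O)₆]⁴⁺: Water is neutral; balancing the +4 overall charge requires Mn(IV). Manganese is a group-7 element; Mn(IV) is therefore d³. The d³ configuration leaves the e_g set evenly filled (or empty) — no strong Jahn–Teller driving force.
[Mn(OH)₆]³−: Ligand charges: each hydroxide is −1. With an overall charge of −3 the manganese centre must be in the +3 oxidation state. Group 7 minus oxidation state 3 gives a d⁴ configuration. Hydroxide is a weak-field ligand for a first-row metal, so the complex is high-spin. The t₂g³e_g¹ (high-spin) configuration has an unevenly filled e_g set; the Jahn–Teller theorem predicts a tetragonal distortion (typically axial elongation) to lift the degeneracy.

[Mn(OH)₆]³−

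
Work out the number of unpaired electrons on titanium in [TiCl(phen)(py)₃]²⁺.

1 unpaired electron

Ligand charges: each chloride is −1; 1,10-phenanthroline is neutral; pyridine is neutral. With an overall charge of +2 the titanium centre must be in the +3 oxidation state.
Group 4 minus oxidation state 3 gives a d¹ configuration.
Counting donor atoms: 1×chloride (monodentate) → 1 donor; 1×1,10-phenanthroline (bidentate) → 2 donors; 3×pyridine (monodentate) → 3 donors. Coordination number = 6.
In an octahedral field the d¹ configuration is t₂g¹e_g⁰ (only one arrangement possible), giving 1 unpaired electron.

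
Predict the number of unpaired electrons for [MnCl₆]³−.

Each chloride is −1; balancing the −3 overall charge requires Mn(III).
Mn sits in group 7, so the d-electron count is 7 − 3 = 4.
The spin state decides the count: Chloride is a weak-field ligand for a first-row metal, so the complex is high-spin.
An octahedral high-spin d⁴ ion is t₂g³e_g¹, giving 4 unpaired electrons.

4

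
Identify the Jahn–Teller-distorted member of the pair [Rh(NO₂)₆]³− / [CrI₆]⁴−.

[CrI₆]⁴−

[Rh(NO₂)₆]³−: Summing ligand charges against the −3 overall charge gives an oxidation state of +3 for rhodium. Group 9 minus oxidation state 3 gives a d⁶ configuration. A 4d ion has a large Δₒ and is invariably low-spin. The d⁶ configuration leaves the e_g set evenly filled (or empty) — no strong Jahn–Teller driving force.
[CrI₆]⁴−: Ligand charges: each iodide is −1. With an overall charge of −4 the chromium centre must be in the +2 oxidation state. Cr sits in group 6, so the d-electron count is 6 − 2 = 4. Iodide is a weak-field ligand for a first-row metal, so the complex is high-spin. The t₂g³e_g¹ (high-spin) configuration has an unevenly filled e_g set; the Jahn–Teller theorem predicts a tetragonal distortion (typically axial elongation) to lift the degeneracy.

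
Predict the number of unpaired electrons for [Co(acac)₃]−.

3 unpaired electrons

Ligand charges: each acetylacetonate is −1. With an overall charge of −1 the cobalt centre must be in the +2 oxidation state.
Co sits in group 9, so the d-electron count is 9 − 2 = 7.
Counting donor atoms: 3×acetylacetonate (bidentate) → 6 donors. Coordination number = 6.
The spin state decides the count: Acetylacetonate is a weak-field ligand for a first-row metal, so the complex is high-spin.
An octahedral high-spin d⁷ ion is t₂g⁵e_g², giving 3 unpaired electrons.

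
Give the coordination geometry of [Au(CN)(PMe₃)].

Ligand charges: each cyanide is −1; trimethylphosphine is neutral. With an overall charge of 0 the gold centre must be in the +1 oxidation state.
Au sits in group 11, so the d-electron count is 11 − 1 = 10.
With 2 monodentate ligands the coordination number is 2.
A d¹⁰ ion with only two ligands adopts a linear arrangement (sp hybridisation; no CFSE preference).

linear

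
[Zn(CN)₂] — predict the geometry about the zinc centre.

Summing ligand charges against the 0 overall charge gives an oxidation state of +2 for zinc.
Zn sits in group 12, so the d-electron count is 12 − 2 = 10.
With 2 monodentate ligands the coordination number is 2.
A d¹⁰ ion with only two ligands adopts a linear arrangement (sp hybridisation; no CFSE preference).

linear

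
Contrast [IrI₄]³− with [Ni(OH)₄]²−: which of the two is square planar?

[IrI₄]³−

For [IrI₄]³−: Each iodide is −1; balancing the −3 overall charge requires Ir(I). Ir sits in group 9, so the d-electron count is 9 − 1 = 8. A 5d d⁸ ion has a large crystal-field splitting; square planar leaves the high-energy d_{x²−y²} orbital empty and maximises CFSE. → square planar.
For [Ni(OH)₄]²−: Ligand charges: each hydroxide is −1. With an overall charge of −2 the nickel centre must be in the +2 oxidation state. Group 10 minus oxidation state 2 gives a d⁸ configuration. Hydroxide is a weak-field ligand. With weak-field ligands the CFSE gain from square planar is small, so a 3d d⁸ ion takes the sterically preferred tetrahedral geometry. → tetrahedral.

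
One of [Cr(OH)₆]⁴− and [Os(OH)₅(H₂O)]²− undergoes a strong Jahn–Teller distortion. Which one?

[Cr(OH)₆]⁴−

[Cr(OH)₆]⁴−: Summing ligand charges against the −4 overall charge gives an oxidation state of +2 for chromium. Cr sits in group 6, so the d-electron count is 6 − 2 = 4. Hydroxide is a weak-field ligand for a first-row metal, so the complex is high-spin. The t₂g³e_g¹ (high-spin) configuration has an unevenly filled e_g set; the Jahn–Teller theorem predicts a tetragonal distortion (typically axial elongation) to lift the degeneracy.
[Os(OH)₅(H₂O)]²−: Ligand charges: each hydroxide is −1; water is neutral. With an overall charge of −2 the osmium centre must be in the +3 oxidation state. Osmium is a group-8 element; Os(III) is therefore d⁵. A 5d ion has a large Δₒ and is invariably low-spin. The d⁵ configuration leaves the e_g set evenly filled (or empty) — no strong Jahn–Teller driving force.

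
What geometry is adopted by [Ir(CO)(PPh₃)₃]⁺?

Ligand charges: carbonyl is neutral; triphenylphosphine is neutral. With an overall charge of +1 the iridium centre must be in the +1 oxidation state.
Iridium is a group-9 element; Ir(I) is therefore d⁸.
Coordination number: 4.
A 5d d⁸ ion has a large crystal-field splitting; square planar leaves the high-energy d_{x²−y²} orbital empty and maximises CFSE.

square planar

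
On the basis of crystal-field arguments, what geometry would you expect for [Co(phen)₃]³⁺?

octahedral

1,10-phenanthroline is neutral; balancing the +3 overall charge requires Co(III).
Cobalt is a group-9 element; Co(III) is therefore d⁶.
Counting donor atoms: 3×1,10-phenanthroline (bidentate) → 6 donors. Coordination number = 6.
Six donors around a single metal centre give an octahedral coordination sphere.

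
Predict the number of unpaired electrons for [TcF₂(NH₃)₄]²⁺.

3 unpaired electrons

Each fluoride is −1; ammonia is neutral; balancing the +2 overall charge requires Tc(IV).
Tc sits in group 7, so the d-electron count is 7 − 4 = 3.
In an octahedral field the d³ configuration is t₂g³e_g⁰ (only one arrangement possible), giving 3 unpaired electrons.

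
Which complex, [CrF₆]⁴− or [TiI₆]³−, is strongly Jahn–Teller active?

[CrF₆]⁴−

[CrF₆]⁴−: Summing ligand charges against the −4 overall charge gives an oxidation state of +2 for chromium. Chromium is a group-6 element; Cr(II) is therefore d⁴. Fluoride is a weak-field ligand for a first-row metal, so the complex is high-spin. The t₂g³e_g¹ (high-spin) configuration has an unevenly filled e_g set; the Jahn–Teller theorem predicts a tetragonal distortion (typically axial elongation) to lift the degeneracy.
[TiI₆]³−: Summing ligand charges against the −3 overall charge gives an oxidation state of +3 for titanium. Ti sits in group 4, so the d-electron count is 4 − 3 = 1. The d¹ configuration leaves the e_g set evenly filled (or empty) — no strong Jahn–Teller driving force.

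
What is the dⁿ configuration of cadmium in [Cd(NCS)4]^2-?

d10

Summing ligand charges against the −2 overall charge gives an oxidation state of +2 for cadmium.
Cadmium is a group-12 element; Cd(II) is therefore d¹⁰.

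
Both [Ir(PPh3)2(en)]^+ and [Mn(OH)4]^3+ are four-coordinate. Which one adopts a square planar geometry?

[Ir(PPh3)2(en)]^+

For [Ir(PPh3)2(en)]^+: Ligand charges: triphenylphosphine is neutral; ethylenediamine is neutral. With an overall charge of +1 the iridium centre must be in the +1 oxidation state. Ir sits in group 9, so the d-electron count is 9 − 1 = 8. A 5d d⁸ ion has a large crystal-field splitting; square planar leaves the high-energy d_{x²−y²} orbital empty and maximises CFSE. → square planar.
For [Mn(OH)4]^3+: Ligand charges: each hydroxide is −1. With an overall charge of +3 the manganese centre must be in the +7 oxidation state. Mn sits in group 7, so the d-electron count is 7 − 7 = 0. A d⁰ ion has no crystal-field stabilisation preference between square planar and tetrahedral, so four ligands adopt the sterically favoured tetrahedral geometry. → tetrahedral.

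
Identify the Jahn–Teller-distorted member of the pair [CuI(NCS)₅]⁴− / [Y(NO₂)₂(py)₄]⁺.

[CuI(NCS)₅]⁴−: Ligand charges: each iodide is −1; each isothiocyanate is −1. With an overall charge of −4 the copper centre must be in the +2 oxidation state. Group 11 minus oxidation state 2 gives a d⁹ configuration. The t₂g⁶e_g³ configuration has an unevenly filled e_g set; the Jahn–Teller theorem predicts a tetragonal distortion (typically axial elongation) to lift the degeneracy.
[Y(NO₂)₂(py)₄]⁺: Ligand charges: each nitro (N-bound nitrite) is −1; pyridine is neutral. With an overall charge of +1 the yttrium centre must be in the +3 oxidation state. Group 3 minus oxidation state 3 gives a d⁰ configuration. The d⁰ configuration leaves the e_g set evenly filled (or empty) — no strong Jahn–Teller driving force.

[CuI(NCS)₅]⁴−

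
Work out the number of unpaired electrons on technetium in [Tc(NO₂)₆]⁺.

Summing ligand charges against the +1 overall charge gives an oxidation state of +7 for technetium.
Group 7 minus oxidation state 7 gives a d⁰ configuration.
In an octahedral field the d⁰ configuration is t₂g⁰e_g⁰, giving 0 unpaired electrons.

0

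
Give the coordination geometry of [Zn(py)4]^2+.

Ligand charges: pyridine is neutral. With an overall charge of +2 the zinc centre must be in the +2 oxidation state.
Group 12 minus oxidation state 2 gives a d¹⁰ configuration.
Coordination number: 4.
A d¹⁰ ion has no crystal-field stabilisation preference between square planar and tetrahedral, so four ligands adopt the sterically favoured tetrahedral geometry.

tetrahedral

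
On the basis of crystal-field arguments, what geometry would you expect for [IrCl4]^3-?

Ligand charges: each chloride is −1. With an overall charge of −3 the iridium centre must be in the +1 oxidation state.
Group 9 minus oxidation state 1 gives a d⁸ configuration.
With 4 monodentate ligands the coordination number is 4.
A 5d d⁸ ion has a large crystal-field splitting; square planar leaves the high-energy d_{x²−y²} orbital empty and maximises CFSE.

square planar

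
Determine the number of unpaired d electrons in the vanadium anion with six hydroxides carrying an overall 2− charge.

Ligand charges: each hydroxide is −1. With an overall charge of −2 the vanadium centre must be in the +4 oxidation state.
V sits in group 5, so the d-electron count is 5 − 4 = 1.
In an octahedral field the d¹ configuration is t₂g¹e_g⁰ (only one arrangement possible), giving 1 unpaired electron.

1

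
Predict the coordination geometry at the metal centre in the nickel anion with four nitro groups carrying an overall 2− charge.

square planar

Each nitro (N-bound nitrite) is −1; balancing the −2 overall charge requires Ni(II).
Ni sits in group 10, so the d-electron count is 10 − 2 = 8.
With 4 monodentate ligands the coordination number is 4.
Nitro (N-bound nitrite) is a strong-field ligand (high in the spectrochemical series).
A 3d d⁸ ion with strong-field ligands gains enough CFSE to favour square planar over tetrahedral.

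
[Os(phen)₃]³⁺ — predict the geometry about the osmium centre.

octahedral

Summing ligand charges against the +3 overall charge gives an oxidation state of +3 for osmium.
Os sits in group 8, so the d-electron count is 8 − 3 = 5.
Counting donor atoms: 3×1,10-phenanthroline (bidentate) → 6 donors. Coordination number = 6.
Six donors around a single metal centre give an octahedral coordination sphere.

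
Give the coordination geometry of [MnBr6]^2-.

octahedral

Each bromide is −1; balancing the −2 overall charge requires Mn(IV).
Mn sits in group 7, so the d-electron count is 7 − 4 = 3.
With 6 monodentate ligands the coordination number is 6.
Six donors around a single metal centre give an octahedral coordination sphere.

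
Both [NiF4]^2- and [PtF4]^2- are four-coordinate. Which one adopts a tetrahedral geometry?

For [NiF4]^2-: Ligand charges: each fluoride is −1. With an overall charge of −2 the nickel centre must be in the +2 oxidation state. Group 10 minus oxidation state 2 gives a d⁸ configuration. Fluoride is a weak-field ligand. With weak-field ligands the CFSE gain from square planar is small, so a 3d d⁸ ion takes the sterically preferred tetrahedral geometry. → tetrahedral.
For [PtF4]^2-: Summing ligand charges against the −2 overall charge gives an oxidation state of +2 for platinum. Group 10 minus oxidation state 2 gives a d⁸ configuration. A 5d d⁸ ion has a large crystal-field splitting; square planar leaves the high-energy d_{x²−y²} orbital empty and maximises CFSE. → square planar.

[NiF4]^2-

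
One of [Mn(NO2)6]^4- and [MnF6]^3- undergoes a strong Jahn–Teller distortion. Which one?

[Mn(NO2)6]^4-: Ligand charges: each nitro (N-bound nitrite) is −1. With an overall charge of −4 the manganese centre must be in the +2 oxidation state. Mn sits in group 7, so the d-electron count is 7 − 2 = 5. Nitro (N-bound nitrite) is a strong-field ligand (high in the spectrochemical series) for a first-row metal, so the complex is low-spin. The d⁵ configuration leaves the e_g set evenly filled (or empty) — no strong Jahn–Teller driving force.
[MnF6]^3-: Ligand charges: each fluoride is −1. With an overall charge of −3 the manganese centre must be in the +3 oxidation state. Group 7 minus oxidation state 3 gives a d⁴ configuration. Fluoride is a weak-field ligand for a first-row metal, so the complex is high-spin. The t₂g³e_g¹ (high-spin) configuration has an unevenly filled e_g set; the Jahn–Teller theorem predicts a tetragonal distortion (typically axial elongation) to lift the degeneracy.

[MnF6]^3-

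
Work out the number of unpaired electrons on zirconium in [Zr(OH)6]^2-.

Summing ligand charges against the −2 overall charge gives an oxidation state of +4 for zirconium.
Zr sits in group 4, so the d-electron count is 4 − 4 = 0.
In an octahedral field the d⁰ configuration is t₂g⁰e_g⁰, giving 0 unpaired electrons.

0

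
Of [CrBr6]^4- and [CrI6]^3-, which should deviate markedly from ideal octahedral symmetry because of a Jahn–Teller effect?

[CrBr6]^4-: Each bromide is −1; balancing the −4 overall charge requires Cr(II). Cr sits in group 6, so the d-electron count is 6 − 2 = 4. Bromide is a weak-field ligand for a first-row metal, so the complex is high-spin. The t₂g³e_g¹ (high-spin) configuration has an unevenly filled e_g set; the Jahn–Teller theorem predicts a tetragonal distortion (typically axial elongation) to lift the degeneracy.
[CrI6]^3-: Ligand charges: each iodide is −1. With an overall charge of −3 the chromium centre must be in the +3 oxidation state. Group 6 minus oxidation state 3 gives a d³ configuration. The d³ configuration leaves the e_g set evenly filled (or empty) — no strong Jahn–Teller driving force.

[CrBr6]^4-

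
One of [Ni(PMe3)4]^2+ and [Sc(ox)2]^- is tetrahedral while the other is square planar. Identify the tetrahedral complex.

For [Ni(PMe3)4]^2+: Ligand charges: trimethylphosphine is neutral. With an overall charge of +2 the nickel centre must be in the +2 oxidation state. Nickel is a group-10 element; Ni(II) is therefore d⁸. Trimethylphosphine is a strong-field ligand (high in the spectrochemical series). A 3d d⁸ ion with strong-field ligands gains enough CFSE to favour square planar over tetrahedral. → square planar.
For [Sc(ox)2]^-: Each oxalate is −2; balancing the −1 overall charge requires Sc(III). Group 3 minus oxidation state 3 gives a d⁰ configuration. A d⁰ ion has no crystal-field stabilisation preference between square planar and tetrahedral, so four ligands adopt the sterically favoured tetrahedral geometry. → tetrahedral.

[Sc(ox)2]^-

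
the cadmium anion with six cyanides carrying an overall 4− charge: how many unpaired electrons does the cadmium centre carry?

Each cyanide is −1; balancing the −4 overall charge requires Cd(II).
Cd sits in group 12, so the d-electron count is 12 − 2 = 10.
In an octahedral field the d¹⁰ configuration is t₂g⁶e_g⁴, giving 0 unpaired electrons.

0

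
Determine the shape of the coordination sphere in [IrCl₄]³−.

Ligand charges: each chloride is −1. With an overall charge of −3 the iridium centre must be in the +1 oxidation state.
Iridium is a group-9 element; Ir(I) is therefore d⁸.
Coordination number: 4.
A 5d d⁸ ion has a large crystal-field splitting; square planar leaves the high-energy d_{x²−y²} orbital empty and maximises CFSE.

square planar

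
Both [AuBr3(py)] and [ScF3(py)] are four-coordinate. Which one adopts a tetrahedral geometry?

[ScF3(py)]

For [AuBr3(py)]: Summing ligand charges against the 0 overall charge gives an oxidation state of +3 for gold. Group 11 minus oxidation state 3 gives a d⁸ configuration. A 5d d⁸ ion has a large crystal-field splitting; square planar leaves the high-energy d_{x²−y²} orbital empty and maximises CFSE. → square planar.
For [ScF3(py)]: Summing ligand charges against the 0 overall charge gives an oxidation state of +3 for scandium. Sc sits in group 3, so the d-electron count is 3 − 3 = 0. A d⁰ ion has no crystal-field stabilisation preference between square planar and tetrahedral, so four ligands adopt the sterically favoured tetrahedral geometry. → tetrahedral.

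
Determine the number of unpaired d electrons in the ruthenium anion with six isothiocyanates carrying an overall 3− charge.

1

Ligand charges: each isothiocyanate is −1. With an overall charge of −3 the ruthenium centre must be in the +3 oxidation state.
Ruthenium is a group-8 element; Ru(III) is therefore d⁵.
The spin state decides the count: a 4d ion has a large Δₒ and is invariably low-spin.
An octahedral low-spin d⁵ ion is t₂g⁵e_g⁰, giving 1 unpaired electron.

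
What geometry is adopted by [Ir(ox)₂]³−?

square planar

Summing ligand charges against the −3 overall charge gives an oxidation state of +1 for iridium.
Iridium is a group-9 element; Ir(I) is therefore d⁸.
Counting donor atoms: 2×oxalate (bidentate) → 4 donors. Coordination number = 4.
A 5d d⁸ ion has a large crystal-field splitting; square planar leaves the high-energy d_{x²−y²} orbital empty and maximises CFSE.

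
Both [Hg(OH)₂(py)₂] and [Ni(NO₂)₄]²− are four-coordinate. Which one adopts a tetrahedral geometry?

For [Hg(OH)₂(py)₂]: Ligand charges: each hydroxide is −1; pyridine is neutral. With an overall charge of 0 the mercury centre must be in the +2 oxidation state. Mercury is a group-12 element; Hg(II) is therefore d¹⁰. A d¹⁰ ion has no crystal-field stabilisation preference between square planar and tetrahedral, so four ligands adopt the sterically favoured tetrahedral geometry. → tetrahedral.
For [Ni(NO₂)₄]²−: Ligand charges: each nitro (N-bound nitrite) is −1. With an overall charge of −2 the nickel centre must be in the +2 oxidation state. Group 10 minus oxidation state 2 gives a d⁸ configuration. Nitro (N-bound nitrite) is a strong-field ligand (high in the spectrochemical series). A 3d d⁸ ion with strong-field ligands gains enough CFSE to favour square planar over tetrahedral. → square planar.

[Hg(OH)₂(py)₂]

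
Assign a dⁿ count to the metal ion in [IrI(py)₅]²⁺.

d⁶

Ligand charges: each iodide is −1; pyridine is neutral. With an overall charge of +2 the iridium centre must be in the +3 oxidation state.
Iridium is a group-9 element; Ir(III) is therefore d⁶.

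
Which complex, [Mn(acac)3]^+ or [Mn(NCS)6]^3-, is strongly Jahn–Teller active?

[Mn(NCS)6]^3-

[Mn(acac)3]^+: Ligand charges: each acetylacetonate is −1. With an overall charge of +1 the manganese centre must be in the +4 oxidation state. Mn sits in group 7, so the d-electron count is 7 − 4 = 3. The d³ configuration leaves the e_g set evenly filled (or empty) — no strong Jahn–Teller driving force.
[Mn(NCS)6]^3-: Each isothiocyanate is −1; balancing the −3 overall charge requires Mn(III). Manganese is a group-7 element; Mn(III) is therefore d⁴. Isothiocyanate is a weak-field ligand for a first-row metal, so the complex is high-spin. The t₂g³e_g¹ (high-spin) configuration has an unevenly filled e_g set; the Jahn–Teller theorem predicts a tetragonal distortion (typically axial elongation) to lift the degeneracy.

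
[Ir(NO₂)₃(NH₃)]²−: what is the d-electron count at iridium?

Ligand charges: each nitro (N-bound nitrite) is −1; ammonia is neutral. With an overall charge of −2 the iridium centre must be in the +1 oxidation state.
Ir sits in group 9, so the d-electron count is 9 − 1 = 8.

d⁸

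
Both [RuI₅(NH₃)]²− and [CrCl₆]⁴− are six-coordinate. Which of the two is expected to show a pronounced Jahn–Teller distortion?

[RuI₅(NH₃)]²−: Summing ligand charges against the −2 overall charge gives an oxidation state of +3 for ruthenium. Ruthenium is a group-8 element; Ru(III) is therefore d⁵. A 4d ion has a large Δₒ and is invariably low-spin. The d⁵ configuration leaves the e_g set evenly filled (or empty) — no strong Jahn–Teller driving force.
[CrCl₆]⁴−: Summing ligand charges against the −4 overall charge gives an oxidation state of +2 for chromium. Chromium is a group-6 element; Cr(II) is therefore d⁴. Chloride is a weak-field ligand for a first-row metal, so the complex is high-spin. The t₂g³e_g¹ (high-spin) configuration has an unevenly filled e_g set; the Jahn–Teller theorem predicts a tetragonal distortion (typically axial elongation) to lift the degeneracy.

[CrCl₆]⁴−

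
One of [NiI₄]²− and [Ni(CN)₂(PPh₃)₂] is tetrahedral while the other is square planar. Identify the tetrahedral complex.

[NiI₄]²−

For [NiI₄]²−: Ligand charges: each iodide is −1. With an overall charge of −2 the nickel centre must be in the +2 oxidation state. Nickel is a group-10 element; Ni(II) is therefore d⁸. Iodide is a weak-field ligand. With weak-field ligands the CFSE gain from square planar is small, so a 3d d⁸ ion takes the sterically preferred tetrahedral geometry. → tetrahedral.
For [Ni(CN)₂(PPh₃)₂]: Summing ligand charges against the 0 overall charge gives an oxidation state of +2 for nickel. Group 10 minus oxidation state 2 gives a d⁸ configuration. Cyanide and triphenylphosphine are strong-field ligands (high in the spectrochemical series). A 3d d⁸ ion with strong-field ligands gains enough CFSE to favour square planar over tetrahedral. → square planar.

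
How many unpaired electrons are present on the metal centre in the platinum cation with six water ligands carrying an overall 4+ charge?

Summing ligand charges against the +4 overall charge gives an oxidation state of +4 for platinum.
Pt sits in group 10, so the d-electron count is 10 − 4 = 6.
The spin state decides the count: a 5d ion has a large Δₒ and is invariably low-spin.
An octahedral low-spin d⁶ ion is t₂g⁶e_g⁰, giving 0 unpaired electrons.

0 unpaired electrons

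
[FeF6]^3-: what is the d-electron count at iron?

Each fluoride is −1; balancing the −3 overall charge requires Fe(III).
Group 8 minus oxidation state 3 gives a d⁵ configuration.

d⁵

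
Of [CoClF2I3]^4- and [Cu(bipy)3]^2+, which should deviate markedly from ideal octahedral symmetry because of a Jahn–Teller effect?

[CoClF2I3]^4-: Each chloride is −1; each fluoride is −1; each iodide is −1; balancing the −4 overall charge requires Co(II). Group 9 minus oxidation state 2 gives a d⁷ configuration. Chloride, fluoride, and iodide are weak-field ligands for a first-row metal, so the complex is high-spin. The d⁷ configuration leaves the e_g set evenly filled (or empty) — no strong Jahn–Teller driving force.
[Cu(bipy)3]^2+: 2,2′-bipyridine is neutral; balancing the +2 overall charge requires Cu(II). Cu sits in group 11, so the d-electron count is 11 − 2 = 9. The t₂g⁶e_g³ configuration has an unevenly filled e_g set; the Jahn–Teller theorem predicts a tetragonal distortion (typically axial elongation) to lift the degeneracy.

[Cu(bipy)3]^2+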